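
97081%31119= 3724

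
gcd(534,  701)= 1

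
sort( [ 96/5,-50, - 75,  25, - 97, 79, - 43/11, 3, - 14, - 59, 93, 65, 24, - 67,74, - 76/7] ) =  [ - 97, - 75, - 67, - 59, - 50, - 14, - 76/7,-43/11 , 3, 96/5 , 24, 25, 65,74, 79, 93] 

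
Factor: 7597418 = 2^1 * 31^1*283^1*433^1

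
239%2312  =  239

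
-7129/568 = -7129/568= -  12.55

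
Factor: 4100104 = 2^3*283^1*1811^1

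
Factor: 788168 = 2^3 * 83^1*1187^1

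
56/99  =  56/99 = 0.57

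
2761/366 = 2761/366  =  7.54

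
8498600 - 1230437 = 7268163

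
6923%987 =14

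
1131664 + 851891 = 1983555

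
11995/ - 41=  -  11995/41 = -292.56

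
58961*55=3242855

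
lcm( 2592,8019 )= 256608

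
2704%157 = 35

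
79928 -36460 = 43468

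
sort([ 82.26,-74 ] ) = [ - 74,82.26 ] 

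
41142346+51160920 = 92303266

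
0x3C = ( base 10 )60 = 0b111100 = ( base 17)39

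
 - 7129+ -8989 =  - 16118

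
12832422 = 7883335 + 4949087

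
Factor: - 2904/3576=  - 121/149 = -  11^2*149^( - 1)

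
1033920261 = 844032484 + 189887777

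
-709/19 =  - 709/19 = - 37.32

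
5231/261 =5231/261 = 20.04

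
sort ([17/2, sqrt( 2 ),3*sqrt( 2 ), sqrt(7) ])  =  [sqrt( 2), sqrt(7),3*sqrt( 2),17/2]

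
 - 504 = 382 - 886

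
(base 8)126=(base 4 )1112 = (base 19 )4A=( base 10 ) 86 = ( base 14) 62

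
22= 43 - 21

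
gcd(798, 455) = 7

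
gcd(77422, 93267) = 1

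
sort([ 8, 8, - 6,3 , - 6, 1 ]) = [ - 6,- 6,1 , 3,8, 8 ]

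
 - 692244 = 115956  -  808200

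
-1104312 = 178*(-6204)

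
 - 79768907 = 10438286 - 90207193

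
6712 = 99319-92607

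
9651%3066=453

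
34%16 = 2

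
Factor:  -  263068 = - 2^2 * 13^1*5059^1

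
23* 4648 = 106904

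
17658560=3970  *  4448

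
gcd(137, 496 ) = 1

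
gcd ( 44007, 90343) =1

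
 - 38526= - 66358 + 27832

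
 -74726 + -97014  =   - 171740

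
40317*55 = 2217435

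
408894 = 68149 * 6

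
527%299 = 228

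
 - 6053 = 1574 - 7627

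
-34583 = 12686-47269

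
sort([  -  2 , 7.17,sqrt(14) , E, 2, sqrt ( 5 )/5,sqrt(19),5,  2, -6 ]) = [  -  6, - 2, sqrt( 5 ) /5,2 , 2, E,  sqrt( 14), sqrt( 19)  ,  5, 7.17]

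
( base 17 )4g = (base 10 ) 84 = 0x54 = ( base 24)3c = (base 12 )70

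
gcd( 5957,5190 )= 1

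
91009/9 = 91009/9 = 10112.11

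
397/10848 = 397/10848=0.04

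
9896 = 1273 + 8623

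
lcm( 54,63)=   378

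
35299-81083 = - 45784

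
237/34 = 237/34 = 6.97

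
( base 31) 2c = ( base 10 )74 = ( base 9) 82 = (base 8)112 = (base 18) 42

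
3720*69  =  256680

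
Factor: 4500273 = 3^1 * 37^1*40543^1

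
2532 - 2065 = 467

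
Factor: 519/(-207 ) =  - 3^( - 1)*23^( - 1 )*173^1 = - 173/69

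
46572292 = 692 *67301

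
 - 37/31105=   -  1 + 31068/31105 = - 0.00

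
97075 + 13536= 110611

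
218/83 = 2  +  52/83 = 2.63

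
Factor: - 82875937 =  - 193^1*429409^1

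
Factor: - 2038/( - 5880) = 2^( - 2)*3^( - 1) * 5^( - 1)* 7^( -2 )*1019^1 = 1019/2940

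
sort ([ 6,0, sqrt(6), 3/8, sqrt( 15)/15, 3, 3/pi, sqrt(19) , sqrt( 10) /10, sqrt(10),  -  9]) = [ - 9 , 0  ,  sqrt( 15)/15,sqrt (10) /10,3/8,  3/pi, sqrt( 6),3,sqrt(10 ),sqrt( 19 ) , 6] 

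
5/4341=5/4341  =  0.00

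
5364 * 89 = 477396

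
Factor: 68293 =31^1*2203^1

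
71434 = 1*71434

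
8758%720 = 118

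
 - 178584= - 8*22323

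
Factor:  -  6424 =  - 2^3 * 11^1 * 73^1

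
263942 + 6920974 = 7184916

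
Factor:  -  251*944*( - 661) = 156619984 = 2^4*59^1*251^1*661^1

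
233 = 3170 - 2937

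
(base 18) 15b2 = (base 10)7652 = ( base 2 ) 1110111100100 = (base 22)FHI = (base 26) b88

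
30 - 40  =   - 10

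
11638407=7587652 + 4050755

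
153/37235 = 153/37235 = 0.00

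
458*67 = 30686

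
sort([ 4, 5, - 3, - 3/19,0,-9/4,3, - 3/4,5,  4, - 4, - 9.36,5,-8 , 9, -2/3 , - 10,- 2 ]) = [ - 10, - 9.36,- 8, - 4, - 3, - 9/4 , - 2, -3/4,-2/3,- 3/19,0,3,4 , 4,5, 5,5,9 ]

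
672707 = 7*96101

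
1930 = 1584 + 346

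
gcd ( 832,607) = 1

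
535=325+210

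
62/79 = 62/79 = 0.78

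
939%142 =87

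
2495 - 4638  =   - 2143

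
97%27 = 16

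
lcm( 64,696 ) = 5568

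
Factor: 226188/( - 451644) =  - 3^1 *103^1 * 617^( - 1)  =  - 309/617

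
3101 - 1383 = 1718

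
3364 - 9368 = -6004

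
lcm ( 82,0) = 0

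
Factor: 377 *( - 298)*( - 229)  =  2^1 * 13^1*29^1*149^1*229^1  =  25727234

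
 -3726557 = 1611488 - 5338045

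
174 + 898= 1072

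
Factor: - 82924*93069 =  - 7717653756 = - 2^2*3^5*383^1*20731^1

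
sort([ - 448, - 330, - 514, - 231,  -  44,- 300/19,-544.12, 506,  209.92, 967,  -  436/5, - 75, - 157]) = [ - 544.12,-514, -448, - 330,- 231,-157, - 436/5,- 75, - 44, - 300/19, 209.92,506, 967]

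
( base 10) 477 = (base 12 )339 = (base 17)1b1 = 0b111011101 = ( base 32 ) et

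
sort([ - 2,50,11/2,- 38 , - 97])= [ - 97,  -  38,-2,11/2,50 ] 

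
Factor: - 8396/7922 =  - 2^1*17^( - 1)*233^( - 1)*2099^1 = - 4198/3961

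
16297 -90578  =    -  74281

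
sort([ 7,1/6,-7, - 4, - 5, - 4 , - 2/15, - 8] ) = [ - 8 , - 7, - 5,-4, - 4 , - 2/15,1/6, 7]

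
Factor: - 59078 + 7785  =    -  11^1 * 4663^1= - 51293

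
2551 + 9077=11628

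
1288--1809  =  3097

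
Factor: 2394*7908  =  18931752 = 2^3*3^3*7^1*19^1 * 659^1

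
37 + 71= 108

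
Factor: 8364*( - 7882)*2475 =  - 163164493800  =  - 2^3*3^3*5^2  *7^1*11^1*17^1*41^1*563^1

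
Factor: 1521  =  3^2 *13^2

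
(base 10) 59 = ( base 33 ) 1q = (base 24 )2B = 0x3b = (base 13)47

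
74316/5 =74316/5 =14863.20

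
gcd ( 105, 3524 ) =1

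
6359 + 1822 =8181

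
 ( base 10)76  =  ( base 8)114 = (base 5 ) 301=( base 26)2o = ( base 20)3g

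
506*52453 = 26541218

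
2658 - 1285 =1373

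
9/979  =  9/979=0.01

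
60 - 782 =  - 722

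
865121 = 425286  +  439835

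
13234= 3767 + 9467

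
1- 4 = -3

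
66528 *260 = 17297280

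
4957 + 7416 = 12373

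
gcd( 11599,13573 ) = 7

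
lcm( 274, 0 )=0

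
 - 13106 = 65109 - 78215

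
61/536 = 61/536 =0.11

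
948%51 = 30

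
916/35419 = 916/35419 = 0.03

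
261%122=17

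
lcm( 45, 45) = 45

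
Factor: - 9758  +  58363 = 48605 = 5^1 * 9721^1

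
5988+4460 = 10448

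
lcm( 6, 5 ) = 30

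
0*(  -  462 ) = 0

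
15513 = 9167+6346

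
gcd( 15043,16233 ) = 7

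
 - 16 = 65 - 81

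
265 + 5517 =5782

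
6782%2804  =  1174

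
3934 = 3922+12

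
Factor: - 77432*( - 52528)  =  2^7*7^2*67^1*9679^1  =  4067348096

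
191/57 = 3+ 20/57 = 3.35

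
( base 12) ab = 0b10000011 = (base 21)65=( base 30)4b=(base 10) 131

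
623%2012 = 623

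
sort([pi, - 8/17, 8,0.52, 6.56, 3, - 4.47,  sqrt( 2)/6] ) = [-4.47, - 8/17,sqrt (2) /6,0.52, 3, pi , 6.56 , 8]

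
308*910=280280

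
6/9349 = 6/9349 =0.00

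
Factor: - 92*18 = -1656 = -2^3  *3^2 * 23^1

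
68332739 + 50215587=118548326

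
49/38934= 7/5562 = 0.00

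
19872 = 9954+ 9918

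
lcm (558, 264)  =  24552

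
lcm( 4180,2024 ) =192280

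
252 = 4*63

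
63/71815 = 63/71815 = 0.00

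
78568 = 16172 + 62396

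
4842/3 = 1614=   1614.00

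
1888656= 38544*49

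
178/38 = 89/19 = 4.68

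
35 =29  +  6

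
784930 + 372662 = 1157592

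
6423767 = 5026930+1396837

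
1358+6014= 7372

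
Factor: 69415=5^1*13883^1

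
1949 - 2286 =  - 337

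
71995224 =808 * 89103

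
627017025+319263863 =946280888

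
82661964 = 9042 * 9142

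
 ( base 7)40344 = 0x2637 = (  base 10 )9783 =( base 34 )8fp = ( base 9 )14370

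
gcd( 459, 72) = 9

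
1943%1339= 604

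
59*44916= 2650044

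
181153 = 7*25879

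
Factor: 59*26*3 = 4602= 2^1*3^1*13^1* 59^1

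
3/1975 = 3/1975 = 0.00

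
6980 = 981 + 5999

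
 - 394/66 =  - 6+1/33 =- 5.97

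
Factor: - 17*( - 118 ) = 2^1*17^1* 59^1 =2006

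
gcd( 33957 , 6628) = 1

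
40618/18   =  2256 + 5/9 = 2256.56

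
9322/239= 9322/239  =  39.00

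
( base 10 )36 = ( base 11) 33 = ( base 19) 1h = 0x24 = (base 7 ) 51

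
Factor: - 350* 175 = - 2^1*5^4*7^2 = - 61250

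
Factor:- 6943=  - 53^1 *131^1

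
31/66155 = 31/66155 = 0.00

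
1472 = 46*32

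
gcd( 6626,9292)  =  2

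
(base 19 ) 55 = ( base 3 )10201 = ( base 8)144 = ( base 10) 100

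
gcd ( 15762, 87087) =3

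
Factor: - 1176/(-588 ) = 2^1= 2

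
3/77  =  3/77= 0.04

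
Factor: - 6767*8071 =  - 7^1*67^1*101^1 * 1153^1 = - 54616457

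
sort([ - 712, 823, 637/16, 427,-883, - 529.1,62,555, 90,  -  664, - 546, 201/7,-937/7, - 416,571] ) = [ - 883 , - 712, - 664,- 546,- 529.1,-416, - 937/7,201/7,  637/16, 62, 90,  427, 555, 571, 823]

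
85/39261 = 85/39261 = 0.00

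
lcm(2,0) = 0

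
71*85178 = 6047638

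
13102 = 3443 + 9659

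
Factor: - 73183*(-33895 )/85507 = 2480537785/85507 = 5^1*11^1*37^( - 1)*2311^( - 1)*6653^1*6779^1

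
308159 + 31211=339370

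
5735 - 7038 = -1303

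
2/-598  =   - 1 + 298/299 = - 0.00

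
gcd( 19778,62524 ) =638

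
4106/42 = 97 + 16/21=97.76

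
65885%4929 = 1808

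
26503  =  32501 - 5998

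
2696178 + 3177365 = 5873543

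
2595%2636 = 2595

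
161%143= 18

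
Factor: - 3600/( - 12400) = 3^2*31^( - 1 ) = 9/31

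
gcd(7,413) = 7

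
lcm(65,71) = 4615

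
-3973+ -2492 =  - 6465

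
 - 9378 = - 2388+  -  6990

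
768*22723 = 17451264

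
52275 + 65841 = 118116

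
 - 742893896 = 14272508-757166404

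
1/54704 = 1/54704= 0.00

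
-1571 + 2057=486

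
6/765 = 2/255 = 0.01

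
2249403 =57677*39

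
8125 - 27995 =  - 19870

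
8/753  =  8/753 = 0.01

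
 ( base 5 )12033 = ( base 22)1id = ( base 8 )1575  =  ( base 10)893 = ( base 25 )1ai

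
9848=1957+7891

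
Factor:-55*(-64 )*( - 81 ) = -2^6*3^4*5^1*11^1 =-285120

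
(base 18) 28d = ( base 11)672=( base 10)805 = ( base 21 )1h7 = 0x325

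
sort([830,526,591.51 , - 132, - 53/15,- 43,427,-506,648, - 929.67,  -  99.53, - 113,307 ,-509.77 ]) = [ - 929.67, - 509.77, - 506,  -  132,-113, - 99.53, - 43 , - 53/15  ,  307, 427,526, 591.51,648 , 830 ] 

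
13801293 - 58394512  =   - 44593219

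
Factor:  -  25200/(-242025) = 2^4*3^1 * 461^( - 1 ) = 48/461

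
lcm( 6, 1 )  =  6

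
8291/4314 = 1 + 3977/4314 = 1.92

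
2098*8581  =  18002938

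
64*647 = 41408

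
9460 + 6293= 15753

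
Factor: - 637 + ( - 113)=-750 = - 2^1*3^1*5^3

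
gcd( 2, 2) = 2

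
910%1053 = 910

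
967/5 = 193 + 2/5 = 193.40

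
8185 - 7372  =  813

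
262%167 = 95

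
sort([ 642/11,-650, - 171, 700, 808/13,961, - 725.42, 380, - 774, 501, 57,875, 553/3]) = [ - 774, - 725.42, - 650, - 171, 57,642/11, 808/13, 553/3,380,501, 700, 875, 961] 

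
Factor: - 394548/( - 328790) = 2^1*3^1 *5^ ( - 1) = 6/5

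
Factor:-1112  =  -2^3*139^1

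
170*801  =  136170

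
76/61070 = 38/30535 = 0.00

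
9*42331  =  380979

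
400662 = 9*44518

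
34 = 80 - 46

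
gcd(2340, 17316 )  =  468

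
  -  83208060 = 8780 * (  -  9477)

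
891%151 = 136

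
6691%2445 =1801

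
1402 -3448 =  - 2046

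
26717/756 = 35+257/756 = 35.34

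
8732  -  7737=995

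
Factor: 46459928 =2^3*883^1*6577^1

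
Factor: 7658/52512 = 7/48 = 2^( - 4)*3^( - 1)*7^1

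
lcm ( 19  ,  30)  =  570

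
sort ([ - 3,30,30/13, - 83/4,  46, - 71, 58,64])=[-71, - 83/4,-3 , 30/13,  30,46,58 , 64] 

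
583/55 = 53/5 = 10.60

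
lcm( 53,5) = 265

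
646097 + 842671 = 1488768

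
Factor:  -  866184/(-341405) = 2^3*3^1*5^ (  -  1 )*11^1*17^1*193^1 * 68281^( - 1)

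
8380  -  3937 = 4443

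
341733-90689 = 251044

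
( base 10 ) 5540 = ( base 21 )CBH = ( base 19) f6b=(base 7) 22103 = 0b1010110100100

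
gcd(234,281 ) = 1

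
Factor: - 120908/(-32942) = 2^1*7^( - 1 )*13^ (-1 )*167^1 = 334/91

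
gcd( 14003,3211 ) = 19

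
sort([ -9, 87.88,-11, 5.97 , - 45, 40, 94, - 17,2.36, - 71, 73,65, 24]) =[-71, - 45, - 17  , - 11, - 9, 2.36, 5.97, 24, 40, 65, 73, 87.88, 94 ] 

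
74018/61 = 74018/61 = 1213.41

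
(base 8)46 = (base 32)16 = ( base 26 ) 1c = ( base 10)38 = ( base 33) 15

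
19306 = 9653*2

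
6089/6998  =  6089/6998 = 0.87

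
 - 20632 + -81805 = -102437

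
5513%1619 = 656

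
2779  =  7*397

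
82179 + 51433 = 133612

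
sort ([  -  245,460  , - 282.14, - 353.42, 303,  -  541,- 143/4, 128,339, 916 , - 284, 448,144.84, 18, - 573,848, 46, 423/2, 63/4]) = [ - 573,-541, - 353.42, -284,-282.14, - 245, - 143/4,63/4,18, 46, 128, 144.84,423/2, 303, 339, 448, 460, 848,916]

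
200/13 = 200/13  =  15.38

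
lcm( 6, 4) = 12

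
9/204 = 3/68 = 0.04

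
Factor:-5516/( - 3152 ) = 2^( - 2 )*7^1 = 7/4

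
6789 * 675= 4582575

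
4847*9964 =48295508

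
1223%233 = 58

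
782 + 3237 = 4019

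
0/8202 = 0 = 0.00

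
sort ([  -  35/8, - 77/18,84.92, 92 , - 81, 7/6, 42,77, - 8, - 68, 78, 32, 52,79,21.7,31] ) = [ - 81, - 68, - 8, - 35/8 , - 77/18, 7/6,21.7,31,32 , 42, 52, 77,  78, 79,  84.92, 92 ] 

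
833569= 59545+774024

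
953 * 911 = 868183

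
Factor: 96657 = 3^1 * 11^1*29^1*101^1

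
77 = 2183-2106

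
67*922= 61774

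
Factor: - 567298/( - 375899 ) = 2^1 * 29^1*9781^1*375899^(  -  1 )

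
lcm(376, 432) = 20304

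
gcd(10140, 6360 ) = 60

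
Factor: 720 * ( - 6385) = -4597200 = - 2^4 * 3^2*5^2 * 1277^1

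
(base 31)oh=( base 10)761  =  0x2F9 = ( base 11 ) 632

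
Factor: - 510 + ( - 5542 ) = - 6052  =  -  2^2*17^1*89^1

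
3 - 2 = 1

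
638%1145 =638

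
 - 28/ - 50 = 14/25 =0.56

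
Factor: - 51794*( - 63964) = 2^3*19^1*29^1 * 47^1*15991^1 = 3312951416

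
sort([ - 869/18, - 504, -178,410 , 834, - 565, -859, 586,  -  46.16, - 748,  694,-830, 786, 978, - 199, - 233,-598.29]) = [ - 859, - 830, - 748, - 598.29, - 565,  -  504, -233, - 199,  -  178, - 869/18, -46.16,410,586, 694,786,834,978]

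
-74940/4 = - 18735  =  - 18735.00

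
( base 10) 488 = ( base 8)750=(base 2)111101000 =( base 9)602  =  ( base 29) GO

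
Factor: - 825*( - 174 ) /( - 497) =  - 2^1 * 3^2*5^2*7^(-1 ) * 11^1*29^1*71^( - 1) = - 143550/497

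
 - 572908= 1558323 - 2131231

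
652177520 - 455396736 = 196780784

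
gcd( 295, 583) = 1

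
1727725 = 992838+734887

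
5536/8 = 692  =  692.00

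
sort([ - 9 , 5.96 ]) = [ - 9, 5.96]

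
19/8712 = 19/8712 = 0.00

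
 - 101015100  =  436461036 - 537476136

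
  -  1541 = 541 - 2082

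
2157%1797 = 360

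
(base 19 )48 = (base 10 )84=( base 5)314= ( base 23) 3f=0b1010100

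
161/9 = 17 + 8/9 = 17.89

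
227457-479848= - 252391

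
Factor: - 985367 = - 79^1*12473^1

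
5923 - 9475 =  - 3552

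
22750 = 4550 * 5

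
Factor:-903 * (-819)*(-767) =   -  567240219 = - 3^3*7^2*13^2*43^1 * 59^1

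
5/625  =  1/125 =0.01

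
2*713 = 1426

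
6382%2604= 1174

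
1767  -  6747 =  - 4980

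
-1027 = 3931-4958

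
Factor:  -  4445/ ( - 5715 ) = 3^ ( - 2 ) * 7^1 = 7/9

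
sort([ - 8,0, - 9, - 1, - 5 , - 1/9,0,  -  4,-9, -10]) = [ - 10,  -  9, - 9, - 8, - 5, - 4, - 1, - 1/9, 0,  0] 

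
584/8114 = 292/4057 = 0.07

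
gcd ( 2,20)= 2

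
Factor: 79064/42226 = 2^2*43^(- 1)*491^(- 1) * 9883^1 = 39532/21113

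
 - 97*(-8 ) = 776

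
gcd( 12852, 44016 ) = 84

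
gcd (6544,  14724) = 1636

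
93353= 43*2171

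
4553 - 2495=2058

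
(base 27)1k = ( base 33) 1E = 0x2f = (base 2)101111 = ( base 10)47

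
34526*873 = 30141198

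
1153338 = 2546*453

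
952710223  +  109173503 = 1061883726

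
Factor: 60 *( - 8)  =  - 480 = -2^5*3^1*5^1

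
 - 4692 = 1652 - 6344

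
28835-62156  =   - 33321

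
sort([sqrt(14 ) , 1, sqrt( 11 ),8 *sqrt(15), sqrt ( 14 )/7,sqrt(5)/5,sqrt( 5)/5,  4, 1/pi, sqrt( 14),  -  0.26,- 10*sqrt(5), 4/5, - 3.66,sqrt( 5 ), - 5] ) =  [ - 10*sqrt(5 ), - 5,-3.66,-0.26, 1/pi,sqrt(5 ) /5,sqrt(5) /5,sqrt (14) /7, 4/5,1, sqrt( 5 ), sqrt ( 11 ), sqrt( 14), sqrt(14 )  ,  4,8*sqrt(15 )]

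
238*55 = 13090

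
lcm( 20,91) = 1820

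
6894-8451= - 1557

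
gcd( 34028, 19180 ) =4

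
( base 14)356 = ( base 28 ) NK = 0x298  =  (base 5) 10124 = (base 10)664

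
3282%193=1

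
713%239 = 235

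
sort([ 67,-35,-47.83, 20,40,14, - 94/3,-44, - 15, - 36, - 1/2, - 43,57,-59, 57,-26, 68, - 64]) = [-64, - 59 ,-47.83,  -  44, - 43,-36,-35,-94/3, - 26,-15,-1/2,14,20,40,57, 57, 67,68] 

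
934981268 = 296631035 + 638350233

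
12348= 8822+3526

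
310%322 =310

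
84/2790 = 14/465 = 0.03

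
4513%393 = 190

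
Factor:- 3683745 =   -  3^3*5^1*13^1*2099^1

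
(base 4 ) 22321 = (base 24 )151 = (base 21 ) 1C4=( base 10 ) 697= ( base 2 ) 1010111001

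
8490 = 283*30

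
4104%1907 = 290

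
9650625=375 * 25735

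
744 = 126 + 618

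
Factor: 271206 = 2^1*3^2*13^1*19^1*61^1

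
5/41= 5/41= 0.12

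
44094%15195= 13704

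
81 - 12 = 69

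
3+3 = 6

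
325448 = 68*4786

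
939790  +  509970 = 1449760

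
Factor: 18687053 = 7^1*11^1*242689^1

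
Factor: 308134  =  2^1*154067^1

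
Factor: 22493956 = 2^2* 181^1*31069^1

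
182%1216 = 182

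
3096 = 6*516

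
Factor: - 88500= -2^2*3^1*5^3*59^1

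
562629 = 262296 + 300333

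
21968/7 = 21968/7 = 3138.29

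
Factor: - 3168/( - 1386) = 16/7 = 2^4*7^( - 1)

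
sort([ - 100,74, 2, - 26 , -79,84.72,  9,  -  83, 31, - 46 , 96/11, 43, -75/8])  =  [-100,-83,-79, - 46, - 26, - 75/8 , 2, 96/11, 9 , 31,43 , 74, 84.72]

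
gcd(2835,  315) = 315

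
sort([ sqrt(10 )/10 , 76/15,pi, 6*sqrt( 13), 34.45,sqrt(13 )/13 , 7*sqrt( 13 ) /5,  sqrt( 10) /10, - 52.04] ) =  [-52.04, sqrt(13)/13, sqrt( 10 ) /10, sqrt( 10 ) /10,pi, 7*sqrt ( 13)/5,76/15, 6*sqrt( 13), 34.45]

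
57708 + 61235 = 118943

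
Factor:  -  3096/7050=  - 2^2*3^1*5^( - 2 )*43^1 *47^(-1) = -516/1175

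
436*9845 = 4292420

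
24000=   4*6000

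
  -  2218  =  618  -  2836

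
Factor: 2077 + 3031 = 5108 = 2^2*1277^1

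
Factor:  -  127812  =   - 2^2*3^1*10651^1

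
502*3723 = 1868946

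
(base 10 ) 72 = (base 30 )2c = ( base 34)24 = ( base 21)39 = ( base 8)110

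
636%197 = 45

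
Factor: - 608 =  - 2^5*19^1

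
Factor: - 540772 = -2^2*135193^1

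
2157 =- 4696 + 6853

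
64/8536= 8/1067 = 0.01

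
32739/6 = 10913/2 = 5456.50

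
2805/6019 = 2805/6019 = 0.47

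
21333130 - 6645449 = 14687681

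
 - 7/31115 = -1/4445= - 0.00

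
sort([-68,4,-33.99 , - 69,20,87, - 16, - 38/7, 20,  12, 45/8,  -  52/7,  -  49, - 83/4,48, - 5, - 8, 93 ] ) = [ - 69, - 68, - 49, - 33.99,-83/4,-16,-8, - 52/7, - 38/7, - 5,4,45/8, 12,20,20, 48,87,93] 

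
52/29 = 1 + 23/29=   1.79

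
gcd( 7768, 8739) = 971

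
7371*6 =44226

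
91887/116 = 792 + 15/116 =792.13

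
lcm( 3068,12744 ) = 165672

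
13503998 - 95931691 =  - 82427693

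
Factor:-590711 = -11^1*83^1*647^1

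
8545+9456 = 18001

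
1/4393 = 1/4393=0.00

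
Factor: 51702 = 2^1*3^1 *7^1*1231^1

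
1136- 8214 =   -  7078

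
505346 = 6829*74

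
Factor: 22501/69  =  3^( - 1 )*23^ ( - 1)*22501^1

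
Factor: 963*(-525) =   -  505575 = - 3^3*5^2 * 7^1*107^1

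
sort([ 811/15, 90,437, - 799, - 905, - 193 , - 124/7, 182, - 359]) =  [ - 905, - 799, - 359, - 193, - 124/7, 811/15, 90, 182,  437]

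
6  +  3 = 9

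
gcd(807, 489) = 3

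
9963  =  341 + 9622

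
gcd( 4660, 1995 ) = 5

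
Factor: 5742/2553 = 1914/851 = 2^1*3^1 *11^1*23^(-1 ) * 29^1 * 37^(-1 )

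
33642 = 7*4806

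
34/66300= 1/1950= 0.00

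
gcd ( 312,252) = 12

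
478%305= 173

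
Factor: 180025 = 5^2*19^1 * 379^1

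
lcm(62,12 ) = 372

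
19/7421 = 19/7421 = 0.00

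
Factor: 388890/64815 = 2^1*3^1 = 6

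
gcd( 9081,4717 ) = 1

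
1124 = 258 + 866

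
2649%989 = 671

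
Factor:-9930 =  - 2^1*3^1 *5^1*331^1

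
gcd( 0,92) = 92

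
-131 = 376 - 507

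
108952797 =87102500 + 21850297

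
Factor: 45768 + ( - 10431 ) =35337 = 3^1*11779^1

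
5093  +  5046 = 10139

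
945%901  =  44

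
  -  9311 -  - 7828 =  - 1483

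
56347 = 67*841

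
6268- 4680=1588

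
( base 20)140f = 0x258f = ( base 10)9615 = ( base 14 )370b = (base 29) bcg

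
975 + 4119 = 5094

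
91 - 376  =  -285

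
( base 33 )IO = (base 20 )1ai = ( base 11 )512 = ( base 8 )1152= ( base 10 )618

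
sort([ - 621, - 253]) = [  -  621, - 253]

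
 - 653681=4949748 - 5603429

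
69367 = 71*977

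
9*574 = 5166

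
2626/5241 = 2626/5241=0.50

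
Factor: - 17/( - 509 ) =17^1*509^( - 1 )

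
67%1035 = 67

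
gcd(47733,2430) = 3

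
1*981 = 981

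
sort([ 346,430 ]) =[346, 430] 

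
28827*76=2190852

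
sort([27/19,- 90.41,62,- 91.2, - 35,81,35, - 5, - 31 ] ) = [ - 91.2, - 90.41, - 35, - 31,- 5,27/19, 35,62,81 ]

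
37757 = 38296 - 539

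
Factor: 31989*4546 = 2^1*3^1*2273^1*10663^1 = 145421994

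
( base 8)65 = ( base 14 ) 3b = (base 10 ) 53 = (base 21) 2b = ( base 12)45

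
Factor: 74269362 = 2^1*3^1*17^1*728131^1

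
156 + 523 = 679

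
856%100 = 56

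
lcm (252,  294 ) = 1764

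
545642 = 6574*83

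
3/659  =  3/659=0.00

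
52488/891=648/11 = 58.91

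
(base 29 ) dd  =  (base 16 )186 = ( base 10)390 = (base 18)13c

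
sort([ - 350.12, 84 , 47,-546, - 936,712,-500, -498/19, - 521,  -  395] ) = [ -936,-546, - 521, - 500,-395,  -  350.12,-498/19,  47,84,712 ]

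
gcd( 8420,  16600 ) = 20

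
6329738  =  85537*74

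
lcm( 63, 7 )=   63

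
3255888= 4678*696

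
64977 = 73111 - 8134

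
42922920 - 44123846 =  - 1200926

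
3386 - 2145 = 1241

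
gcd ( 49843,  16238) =1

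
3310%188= 114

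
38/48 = 19/24 = 0.79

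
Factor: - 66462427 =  - 66462427^1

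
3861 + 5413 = 9274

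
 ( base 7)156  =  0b1011010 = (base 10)90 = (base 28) 36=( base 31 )2s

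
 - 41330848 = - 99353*416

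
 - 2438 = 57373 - 59811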